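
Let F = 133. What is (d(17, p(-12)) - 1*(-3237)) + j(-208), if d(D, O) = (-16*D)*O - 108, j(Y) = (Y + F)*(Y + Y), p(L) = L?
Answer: 37593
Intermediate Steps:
j(Y) = 2*Y*(133 + Y) (j(Y) = (Y + 133)*(Y + Y) = (133 + Y)*(2*Y) = 2*Y*(133 + Y))
d(D, O) = -108 - 16*D*O (d(D, O) = -16*D*O - 108 = -108 - 16*D*O)
(d(17, p(-12)) - 1*(-3237)) + j(-208) = ((-108 - 16*17*(-12)) - 1*(-3237)) + 2*(-208)*(133 - 208) = ((-108 + 3264) + 3237) + 2*(-208)*(-75) = (3156 + 3237) + 31200 = 6393 + 31200 = 37593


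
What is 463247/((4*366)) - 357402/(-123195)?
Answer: 19197650231/60119160 ≈ 319.33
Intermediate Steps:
463247/((4*366)) - 357402/(-123195) = 463247/1464 - 357402*(-1/123195) = 463247*(1/1464) + 119134/41065 = 463247/1464 + 119134/41065 = 19197650231/60119160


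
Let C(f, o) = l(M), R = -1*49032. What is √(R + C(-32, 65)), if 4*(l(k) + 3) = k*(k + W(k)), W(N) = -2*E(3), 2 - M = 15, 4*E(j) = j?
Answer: I*√783806/4 ≈ 221.33*I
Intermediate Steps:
R = -49032
E(j) = j/4
M = -13 (M = 2 - 1*15 = 2 - 15 = -13)
W(N) = -3/2
l(k) = -3 + k*(-3/2 + k)/4 (l(k) = -3 + (k*(k - 3/2))/4 = -3 + (k*(-3/2 + k))/4 = -3 + k*(-3/2 + k)/4)
C(f, o) = 353/8 (C(f, o) = -3 - 3/8*(-13) + (¼)*(-13)² = -3 + 39/8 + (¼)*169 = -3 + 39/8 + 169/4 = 353/8)
√(R + C(-32, 65)) = √(-49032 + 353/8) = √(-391903/8) = I*√783806/4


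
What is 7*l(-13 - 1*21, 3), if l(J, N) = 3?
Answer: 21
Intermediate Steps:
7*l(-13 - 1*21, 3) = 7*3 = 21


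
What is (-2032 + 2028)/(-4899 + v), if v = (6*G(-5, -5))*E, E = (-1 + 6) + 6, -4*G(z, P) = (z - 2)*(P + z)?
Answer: 2/3027 ≈ 0.00066072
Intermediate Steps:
G(z, P) = -(-2 + z)*(P + z)/4 (G(z, P) = -(z - 2)*(P + z)/4 = -(-2 + z)*(P + z)/4)
E = 11 (E = 5 + 6 = 11)
v = -1155 (v = (6*((1/2)*(-5) + (1/2)*(-5) - 1/4*(-5)**2 - 1/4*(-5)*(-5)))*11 = (6*(-5/2 - 5/2 - 1/4*25 - 25/4))*11 = (6*(-5/2 - 5/2 - 25/4 - 25/4))*11 = (6*(-35/2))*11 = -105*11 = -1155)
(-2032 + 2028)/(-4899 + v) = (-2032 + 2028)/(-4899 - 1155) = -4/(-6054) = -4*(-1/6054) = 2/3027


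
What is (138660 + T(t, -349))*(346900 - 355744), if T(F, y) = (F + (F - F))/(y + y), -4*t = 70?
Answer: -427981932345/349 ≈ -1.2263e+9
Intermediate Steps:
t = -35/2 (t = -¼*70 = -35/2 ≈ -17.500)
T(F, y) = F/(2*y) (T(F, y) = (F + 0)/((2*y)) = F*(1/(2*y)) = F/(2*y))
(138660 + T(t, -349))*(346900 - 355744) = (138660 + (½)*(-35/2)/(-349))*(346900 - 355744) = (138660 + (½)*(-35/2)*(-1/349))*(-8844) = (138660 + 35/1396)*(-8844) = (193569395/1396)*(-8844) = -427981932345/349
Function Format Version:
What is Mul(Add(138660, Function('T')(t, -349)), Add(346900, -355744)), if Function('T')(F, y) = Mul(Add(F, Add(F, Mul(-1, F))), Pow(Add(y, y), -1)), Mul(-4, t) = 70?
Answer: Rational(-427981932345, 349) ≈ -1.2263e+9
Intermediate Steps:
t = Rational(-35, 2) (t = Mul(Rational(-1, 4), 70) = Rational(-35, 2) ≈ -17.500)
Function('T')(F, y) = Mul(Rational(1, 2), F, Pow(y, -1)) (Function('T')(F, y) = Mul(Add(F, 0), Pow(Mul(2, y), -1)) = Mul(F, Mul(Rational(1, 2), Pow(y, -1))) = Mul(Rational(1, 2), F, Pow(y, -1)))
Mul(Add(138660, Function('T')(t, -349)), Add(346900, -355744)) = Mul(Add(138660, Mul(Rational(1, 2), Rational(-35, 2), Pow(-349, -1))), Add(346900, -355744)) = Mul(Add(138660, Mul(Rational(1, 2), Rational(-35, 2), Rational(-1, 349))), -8844) = Mul(Add(138660, Rational(35, 1396)), -8844) = Mul(Rational(193569395, 1396), -8844) = Rational(-427981932345, 349)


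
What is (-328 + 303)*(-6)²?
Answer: -900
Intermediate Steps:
(-328 + 303)*(-6)² = -25*36 = -900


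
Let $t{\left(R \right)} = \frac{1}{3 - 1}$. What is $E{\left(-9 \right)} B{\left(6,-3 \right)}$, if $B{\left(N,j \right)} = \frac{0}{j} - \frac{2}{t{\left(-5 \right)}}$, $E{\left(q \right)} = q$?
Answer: $36$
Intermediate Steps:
$t{\left(R \right)} = \frac{1}{2}$
$B{\left(N,j \right)} = -4$ ($B{\left(N,j \right)} = \frac{0}{j} - 2 \frac{1}{\frac{1}{2}} = 0 - 4 = -4$)
$E{\left(-9 \right)} B{\left(6,-3 \right)} = \left(-9\right) \left(-4\right) = 36$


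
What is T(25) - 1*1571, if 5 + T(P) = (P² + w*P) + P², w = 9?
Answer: -101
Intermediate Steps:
T(P) = -5 + 2*P² + 9*P (T(P) = -5 + ((P² + 9*P) + P²) = -5 + (2*P² + 9*P) = -5 + 2*P² + 9*P)
T(25) - 1*1571 = (-5 + 2*25² + 9*25) - 1*1571 = (-5 + 2*625 + 225) - 1571 = (-5 + 1250 + 225) - 1571 = 1470 - 1571 = -101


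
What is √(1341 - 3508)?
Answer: I*√2167 ≈ 46.551*I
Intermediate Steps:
√(1341 - 3508) = √(-2167) = I*√2167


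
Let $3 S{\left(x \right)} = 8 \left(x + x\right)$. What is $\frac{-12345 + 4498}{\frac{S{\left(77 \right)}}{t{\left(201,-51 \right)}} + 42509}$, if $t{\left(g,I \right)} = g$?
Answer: $- \frac{4731741}{25634159} \approx -0.18459$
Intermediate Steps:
$S{\left(x \right)} = \frac{16 x}{3}$ ($S{\left(x \right)} = \frac{8 \left(x + x\right)}{3} = \frac{8 \cdot 2 x}{3} = \frac{16 x}{3}$)
$\frac{-12345 + 4498}{\frac{S{\left(77 \right)}}{t{\left(201,-51 \right)}} + 42509} = \frac{-12345 + 4498}{\frac{\frac{16}{3} \cdot 77}{201} + 42509} = - \frac{7847}{\frac{1232}{3} \cdot \frac{1}{201} + 42509} = - \frac{7847}{\frac{1232}{603} + 42509} = - \frac{7847}{\frac{25634159}{603}} = \left(-7847\right) \frac{603}{25634159} = - \frac{4731741}{25634159}$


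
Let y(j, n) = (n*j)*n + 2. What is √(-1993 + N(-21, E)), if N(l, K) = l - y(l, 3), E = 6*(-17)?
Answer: 3*I*√203 ≈ 42.743*I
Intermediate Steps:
E = -102
y(j, n) = 2 + j*n² (y(j, n) = (j*n)*n + 2 = j*n² + 2 = 2 + j*n²)
N(l, K) = -2 - 8*l (N(l, K) = l - (2 + l*3²) = l - (2 + l*9) = l - (2 + 9*l) = l + (-2 - 9*l) = -2 - 8*l)
√(-1993 + N(-21, E)) = √(-1993 + (-2 - 8*(-21))) = √(-1993 + (-2 + 168)) = √(-1993 + 166) = √(-1827) = 3*I*√203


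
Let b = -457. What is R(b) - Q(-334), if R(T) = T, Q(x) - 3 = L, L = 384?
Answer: -844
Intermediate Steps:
Q(x) = 387 (Q(x) = 3 + 384 = 387)
R(b) - Q(-334) = -457 - 1*387 = -457 - 387 = -844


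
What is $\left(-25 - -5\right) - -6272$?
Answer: $6252$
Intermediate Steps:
$\left(-25 - -5\right) - -6272 = \left(-25 + 5\right) + 6272 = -20 + 6272 = 6252$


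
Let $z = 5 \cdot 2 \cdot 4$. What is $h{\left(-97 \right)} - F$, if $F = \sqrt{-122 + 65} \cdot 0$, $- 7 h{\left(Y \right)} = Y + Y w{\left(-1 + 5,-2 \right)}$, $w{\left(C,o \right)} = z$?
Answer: $\frac{3977}{7} \approx 568.14$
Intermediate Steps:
$z = 40$ ($z = 10 \cdot 4 = 40$)
$w{\left(C,o \right)} = 40$
$h{\left(Y \right)} = - \frac{41 Y}{7}$ ($h{\left(Y \right)} = - \frac{Y + Y 40}{7} = - \frac{Y + 40 Y}{7} = - \frac{41 Y}{7}$)
$F = 0$ ($F = \sqrt{-57} \cdot 0 = i \sqrt{57} \cdot 0 = 0$)
$h{\left(-97 \right)} - F = \left(- \frac{41}{7}\right) \left(-97\right) - 0 = \frac{3977}{7} + 0 = \frac{3977}{7}$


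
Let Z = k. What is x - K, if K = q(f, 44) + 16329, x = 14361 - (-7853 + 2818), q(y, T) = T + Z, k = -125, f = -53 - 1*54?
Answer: 3148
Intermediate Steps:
f = -107 (f = -53 - 54 = -107)
Z = -125
q(y, T) = -125 + T (q(y, T) = T - 125 = -125 + T)
x = 19396 (x = 14361 - 1*(-5035) = 14361 + 5035 = 19396)
K = 16248 (K = (-125 + 44) + 16329 = -81 + 16329 = 16248)
x - K = 19396 - 1*16248 = 19396 - 16248 = 3148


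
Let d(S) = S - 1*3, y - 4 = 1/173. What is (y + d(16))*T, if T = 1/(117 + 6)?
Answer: 2942/21279 ≈ 0.13826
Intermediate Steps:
y = 693/173 (y = 4 + 1/173 = 693/173 ≈ 4.0058)
T = 1/123 ≈ 0.0081301
d(S) = -3 + S (d(S) = S - 3 = -3 + S)
(y + d(16))*T = (693/173 + (-3 + 16))*(1/123) = (693/173 + 13)*(1/123) = (2942/173)*(1/123) = 2942/21279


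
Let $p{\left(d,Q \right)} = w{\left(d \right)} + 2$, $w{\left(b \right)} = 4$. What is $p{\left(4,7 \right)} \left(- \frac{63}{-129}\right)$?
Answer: $\frac{126}{43} \approx 2.9302$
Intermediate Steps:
$p{\left(d,Q \right)} = 6$ ($p{\left(d,Q \right)} = 4 + 2 = 6$)
$p{\left(4,7 \right)} \left(- \frac{63}{-129}\right) = 6 \left(- \frac{63}{-129}\right) = 6 \left(\left(-63\right) \left(- \frac{1}{129}\right)\right) = 6 \cdot \frac{21}{43} = \frac{126}{43}$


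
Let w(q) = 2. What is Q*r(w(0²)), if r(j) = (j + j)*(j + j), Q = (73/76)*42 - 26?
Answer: 4360/19 ≈ 229.47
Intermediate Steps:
Q = 545/38 (Q = (73*(1/76))*42 - 26 = (73/76)*42 - 26 = 1533/38 - 26 = 545/38 ≈ 14.342)
r(j) = 4*j² (r(j) = (2*j)*(2*j) = 4*j²)
Q*r(w(0²)) = 545*(4*2²)/38 = 545*(4*4)/38 = (545/38)*16 = 4360/19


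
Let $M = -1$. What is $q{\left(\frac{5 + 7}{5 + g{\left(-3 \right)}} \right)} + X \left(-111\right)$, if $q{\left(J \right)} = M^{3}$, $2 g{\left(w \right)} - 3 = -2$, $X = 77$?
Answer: $-8548$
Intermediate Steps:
$g{\left(w \right)} = \frac{1}{2}$ ($g{\left(w \right)} = \frac{3}{2} + \frac{1}{2} \left(-2\right) = \frac{3}{2} - 1 = \frac{1}{2}$)
$q{\left(J \right)} = -1$ ($q{\left(J \right)} = \left(-1\right)^{3} = -1$)
$q{\left(\frac{5 + 7}{5 + g{\left(-3 \right)}} \right)} + X \left(-111\right) = -1 + 77 \left(-111\right) = -1 - 8547 = -8548$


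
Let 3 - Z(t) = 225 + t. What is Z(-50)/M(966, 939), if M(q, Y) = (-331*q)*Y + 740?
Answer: 86/150120377 ≈ 5.7287e-7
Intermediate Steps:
Z(t) = -222 - t (Z(t) = 3 - (225 + t) = 3 + (-225 - t) = -222 - t)
M(q, Y) = 740 - 331*Y*q (M(q, Y) = -331*Y*q + 740 = 740 - 331*Y*q)
Z(-50)/M(966, 939) = (-222 - 1*(-50))/(740 - 331*939*966) = (-222 + 50)/(740 - 300241494) = -172/(-300240754) = -172*(-1/300240754) = 86/150120377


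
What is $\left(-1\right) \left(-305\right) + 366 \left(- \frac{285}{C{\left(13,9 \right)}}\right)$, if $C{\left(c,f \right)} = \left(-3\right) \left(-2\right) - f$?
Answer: $35075$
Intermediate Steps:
$C{\left(c,f \right)} = 6 - f$
$\left(-1\right) \left(-305\right) + 366 \left(- \frac{285}{C{\left(13,9 \right)}}\right) = \left(-1\right) \left(-305\right) + 366 \left(- \frac{285}{6 - 9}\right) = 305 + 366 \left(- \frac{285}{6 - 9}\right) = 305 + 366 \left(- \frac{285}{-3}\right) = 305 + 366 \left(\left(-285\right) \left(- \frac{1}{3}\right)\right) = 305 + 366 \cdot 95 = 305 + 34770 = 35075$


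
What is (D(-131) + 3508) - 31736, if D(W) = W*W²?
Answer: -2276319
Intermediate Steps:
D(W) = W³
(D(-131) + 3508) - 31736 = ((-131)³ + 3508) - 31736 = (-2248091 + 3508) - 31736 = -2244583 - 31736 = -2276319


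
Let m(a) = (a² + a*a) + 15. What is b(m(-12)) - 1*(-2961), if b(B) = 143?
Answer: 3104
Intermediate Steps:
m(a) = 15 + 2*a² (m(a) = (a² + a²) + 15 = 2*a² + 15 = 15 + 2*a²)
b(m(-12)) - 1*(-2961) = 143 - 1*(-2961) = 143 + 2961 = 3104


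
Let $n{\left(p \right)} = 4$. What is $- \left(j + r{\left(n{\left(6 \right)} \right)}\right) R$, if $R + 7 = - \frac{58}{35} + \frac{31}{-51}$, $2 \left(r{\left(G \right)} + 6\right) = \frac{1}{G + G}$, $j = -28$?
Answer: $- \frac{1496689}{4760} \approx -314.43$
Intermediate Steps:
$r{\left(G \right)} = -6 + \frac{1}{4 G}$ ($r{\left(G \right)} = -6 + \frac{1}{2 \left(G + G\right)} = -6 + \frac{1}{2 \cdot 2 G} = -6 + \frac{\frac{1}{2} \frac{1}{G}}{2} = -6 + \frac{1}{4 G}$)
$R = - \frac{16538}{1785}$ ($R = -7 + \left(- \frac{58}{35} + \frac{31}{-51}\right) = -7 + \left(\left(-58\right) \frac{1}{35} + 31 \left(- \frac{1}{51}\right)\right) = -7 - \frac{4043}{1785} = - \frac{16538}{1785} \approx -9.265$)
$- \left(j + r{\left(n{\left(6 \right)} \right)}\right) R = - \frac{\left(-28 - \left(6 - \frac{1}{4 \cdot 4}\right)\right) \left(-16538\right)}{1785} = - \frac{\left(-28 + \left(-6 + \frac{1}{4} \cdot \frac{1}{4}\right)\right) \left(-16538\right)}{1785} = - \frac{\left(-28 + \left(-6 + \frac{1}{16}\right)\right) \left(-16538\right)}{1785} = - \frac{\left(-28 - \frac{95}{16}\right) \left(-16538\right)}{1785} = - \frac{\left(-543\right) \left(-16538\right)}{16 \cdot 1785} = \left(-1\right) \frac{1496689}{4760} = - \frac{1496689}{4760}$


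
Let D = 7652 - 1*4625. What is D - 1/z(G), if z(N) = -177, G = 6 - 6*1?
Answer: 535780/177 ≈ 3027.0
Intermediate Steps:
G = 0 (G = 6 - 6 = 0)
D = 3027 (D = 7652 - 4625 = 3027)
D - 1/z(G) = 3027 - 1/(-177) = 3027 - 1*(-1/177) = 3027 + 1/177 = 535780/177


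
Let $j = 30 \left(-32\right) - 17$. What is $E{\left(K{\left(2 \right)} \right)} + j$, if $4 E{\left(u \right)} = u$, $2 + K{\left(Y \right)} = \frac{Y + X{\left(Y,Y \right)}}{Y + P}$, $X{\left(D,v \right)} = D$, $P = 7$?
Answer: $- \frac{17593}{18} \approx -977.39$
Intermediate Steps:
$K{\left(Y \right)} = -2 + \frac{2 Y}{7 + Y}$ ($K{\left(Y \right)} = -2 + \frac{Y + Y}{Y + 7} = -2 + \frac{2 Y}{7 + Y}$)
$E{\left(u \right)} = \frac{u}{4}$
$j = -977$ ($j = -960 - 17 = -977$)
$E{\left(K{\left(2 \right)} \right)} + j = \frac{\left(-14\right) \frac{1}{7 + 2}}{4} - 977 = \frac{\left(-14\right) \frac{1}{9}}{4} - 977 = \frac{1}{4} \left(- \frac{14}{9}\right) - 977 = - \frac{7}{18} - 977 = - \frac{17593}{18}$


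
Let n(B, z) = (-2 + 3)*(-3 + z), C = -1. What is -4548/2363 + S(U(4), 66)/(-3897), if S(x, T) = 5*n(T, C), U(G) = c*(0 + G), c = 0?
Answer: -17676296/9208611 ≈ -1.9195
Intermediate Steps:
n(B, z) = -3 + z (n(B, z) = 1*(-3 + z) = -3 + z)
U(G) = 0 (U(G) = 0*(0 + G) = 0*G = 0)
S(x, T) = -20 (S(x, T) = 5*(-3 - 1) = 5*(-4) = -20)
-4548/2363 + S(U(4), 66)/(-3897) = -4548/2363 - 20/(-3897) = -4548*1/2363 - 20*(-1/3897) = -4548/2363 + 20/3897 = -17676296/9208611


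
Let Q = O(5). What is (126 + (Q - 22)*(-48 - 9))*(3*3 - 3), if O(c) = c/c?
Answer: 7938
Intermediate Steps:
O(c) = 1
Q = 1
(126 + (Q - 22)*(-48 - 9))*(3*3 - 3) = (126 + (1 - 22)*(-48 - 9))*(3*3 - 3) = (126 - 21*(-57))*(9 - 3) = (126 + 1197)*6 = 1323*6 = 7938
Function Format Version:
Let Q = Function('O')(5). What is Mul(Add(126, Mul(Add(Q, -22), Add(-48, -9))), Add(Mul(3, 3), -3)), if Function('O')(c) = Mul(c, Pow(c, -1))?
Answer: 7938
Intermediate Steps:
Function('O')(c) = 1
Q = 1
Mul(Add(126, Mul(Add(Q, -22), Add(-48, -9))), Add(Mul(3, 3), -3)) = Mul(Add(126, Mul(Add(1, -22), Add(-48, -9))), Add(Mul(3, 3), -3)) = Mul(Add(126, Mul(-21, -57)), Add(9, -3)) = Mul(Add(126, 1197), 6) = Mul(1323, 6) = 7938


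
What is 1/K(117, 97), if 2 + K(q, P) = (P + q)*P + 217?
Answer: 1/20973 ≈ 4.7680e-5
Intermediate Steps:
K(q, P) = 215 + P*(P + q) (K(q, P) = -2 + ((P + q)*P + 217) = -2 + (P*(P + q) + 217) = -2 + (217 + P*(P + q)) = 215 + P*(P + q))
1/K(117, 97) = 1/(215 + 97**2 + 97*117) = 1/(215 + 9409 + 11349) = 1/20973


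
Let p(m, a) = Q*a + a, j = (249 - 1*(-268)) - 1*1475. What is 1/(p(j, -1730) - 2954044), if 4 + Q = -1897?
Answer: 1/332956 ≈ 3.0034e-6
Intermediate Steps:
Q = -1901 (Q = -4 - 1897 = -1901)
j = -958 (j = (249 + 268) - 1475 = 517 - 1475 = -958)
p(m, a) = -1900*a (p(m, a) = -1901*a + a = -1900*a)
1/(p(j, -1730) - 2954044) = 1/(-1900*(-1730) - 2954044) = 1/(3287000 - 2954044) = 1/332956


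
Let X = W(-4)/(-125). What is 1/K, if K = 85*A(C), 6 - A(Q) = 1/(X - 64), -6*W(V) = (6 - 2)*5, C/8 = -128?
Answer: 4798/2453355 ≈ 0.0019557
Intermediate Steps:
C = -1024 (C = 8*(-128) = -1024)
W(V) = -10/3 (W(V) = -(6 - 2)*5/6 = -2*5/3 = -1/6*20 = -10/3)
X = 2/75 (X = -10/3/(-125) = -10/3*(-1/125) = 2/75 ≈ 0.026667)
A(Q) = 28863/4798 (A(Q) = 6 - 1/(2/75 - 64) = 6 - 1/(-4798/75) = 6 - 1*(-75/4798) = 6 + 75/4798 = 28863/4798)
K = 2453355/4798 (K = 85*(28863/4798) = 2453355/4798 ≈ 511.33)
1/K = 1/(2453355/4798) = 4798/2453355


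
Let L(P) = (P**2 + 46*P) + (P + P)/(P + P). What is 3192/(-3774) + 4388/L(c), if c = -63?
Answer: 547437/168572 ≈ 3.2475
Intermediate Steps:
L(P) = 1 + P**2 + 46*P (L(P) = (P**2 + 46*P) + (2*P)/((2*P)) = (P**2 + 46*P) + (2*P)*(1/(2*P)) = (P**2 + 46*P) + 1 = 1 + P**2 + 46*P)
3192/(-3774) + 4388/L(c) = 3192/(-3774) + 4388/(1 + (-63)**2 + 46*(-63)) = 3192*(-1/3774) + 4388/(1 + 3969 - 2898) = -532/629 + 4388/1072 = -532/629 + 4388*(1/1072) = -532/629 + 1097/268 = 547437/168572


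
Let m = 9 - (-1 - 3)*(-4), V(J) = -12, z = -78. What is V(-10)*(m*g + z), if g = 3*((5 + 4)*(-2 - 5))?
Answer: -14940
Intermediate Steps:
g = -189 (g = 3*(9*(-7)) = 3*(-63) = -189)
m = -7 (m = 9 - (-4)*(-4) = 9 - 1*16 = 9 - 16 = -7)
V(-10)*(m*g + z) = -12*(-7*(-189) - 78) = -12*(1323 - 78) = -12*1245 = -14940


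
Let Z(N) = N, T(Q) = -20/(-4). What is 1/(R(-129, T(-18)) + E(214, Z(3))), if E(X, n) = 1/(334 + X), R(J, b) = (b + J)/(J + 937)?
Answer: -55348/8393 ≈ -6.5945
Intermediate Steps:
T(Q) = 5 (T(Q) = -20*(-¼) = 5)
R(J, b) = (J + b)/(937 + J)
1/(R(-129, T(-18)) + E(214, Z(3))) = 1/((-129 + 5)/(937 - 129) + 1/(334 + 214)) = 1/(-124/808 + 1/548) = 1/((1/808)*(-124) + 1/548) = 1/(-31/202 + 1/548) = 1/(-8393/55348) = -55348/8393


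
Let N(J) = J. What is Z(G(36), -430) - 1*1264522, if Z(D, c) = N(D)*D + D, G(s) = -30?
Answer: -1263652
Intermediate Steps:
Z(D, c) = D + D² (Z(D, c) = D*D + D = D² + D = D + D²)
Z(G(36), -430) - 1*1264522 = -30*(1 - 30) - 1*1264522 = -30*(-29) - 1264522 = 870 - 1264522 = -1263652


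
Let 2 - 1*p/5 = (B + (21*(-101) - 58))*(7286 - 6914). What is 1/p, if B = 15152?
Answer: -1/24129770 ≈ -4.1443e-8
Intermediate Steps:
p = -24129770 (p = 10 - 5*(15152 + (21*(-101) - 58))*(7286 - 6914) = 10 - 5*(15152 + (-2121 - 58))*372 = 10 - 5*(15152 - 2179)*372 = 10 - 64865*372 = 10 - 5*4825956 = 10 - 24129780 = -24129770)
1/p = 1/(-24129770) = -1/24129770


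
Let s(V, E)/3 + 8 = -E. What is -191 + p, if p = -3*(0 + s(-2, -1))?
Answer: -128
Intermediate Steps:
s(V, E) = -24 - 3*E (s(V, E) = -24 + 3*(-E) = -24 - 3*E)
p = 63 (p = -3*(0 + (-24 - 3*(-1))) = -3*(0 + (-24 + 3)) = -3*(0 - 21) = -3*(-21) = 63)
-191 + p = -191 + 63 = -128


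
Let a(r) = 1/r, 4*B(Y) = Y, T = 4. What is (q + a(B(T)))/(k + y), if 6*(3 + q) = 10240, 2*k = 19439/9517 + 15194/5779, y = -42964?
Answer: -562527143404/14177025147675 ≈ -0.039679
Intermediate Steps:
B(Y) = Y/4
k = 256939279/109997486 (k = (19439/9517 + 15194/5779)/2 = (½)*(256939279/54998743) = 256939279/109997486 ≈ 2.3359)
q = 5111/3 (q = -3 + (⅙)*10240 = -3 + 5120/3 = 5111/3 ≈ 1703.7)
(q + a(B(T)))/(k + y) = (5111/3 + 1/((¼)*4))/(256939279/109997486 - 42964) = (5111/3 + 1/1)/(-4725675049225/109997486) = (5111/3 + 1)*(-109997486/4725675049225) = (5114/3)*(-109997486/4725675049225) = -562527143404/14177025147675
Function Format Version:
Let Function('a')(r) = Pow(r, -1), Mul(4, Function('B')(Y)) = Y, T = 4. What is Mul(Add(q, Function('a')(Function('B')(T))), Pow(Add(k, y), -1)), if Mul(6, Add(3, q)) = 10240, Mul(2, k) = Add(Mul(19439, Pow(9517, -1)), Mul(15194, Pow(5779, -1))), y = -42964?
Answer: Rational(-562527143404, 14177025147675) ≈ -0.039679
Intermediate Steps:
Function('B')(Y) = Mul(Rational(1, 4), Y)
k = Rational(256939279, 109997486) (k = Mul(Rational(1, 2), Add(Mul(19439, Pow(9517, -1)), Mul(15194, Pow(5779, -1)))) = Mul(Rational(1, 2), Add(Mul(19439, Rational(1, 9517)), Mul(15194, Rational(1, 5779)))) = Mul(Rational(1, 2), Add(Rational(19439, 9517), Rational(15194, 5779))) = Mul(Rational(1, 2), Rational(256939279, 54998743)) = Rational(256939279, 109997486) ≈ 2.3359)
q = Rational(5111, 3) (q = Add(-3, Mul(Rational(1, 6), 10240)) = Add(-3, Rational(5120, 3)) = Rational(5111, 3) ≈ 1703.7)
Mul(Add(q, Function('a')(Function('B')(T))), Pow(Add(k, y), -1)) = Mul(Add(Rational(5111, 3), Pow(Mul(Rational(1, 4), 4), -1)), Pow(Add(Rational(256939279, 109997486), -42964), -1)) = Mul(Add(Rational(5111, 3), Pow(1, -1)), Pow(Rational(-4725675049225, 109997486), -1)) = Mul(Add(Rational(5111, 3), 1), Rational(-109997486, 4725675049225)) = Mul(Rational(5114, 3), Rational(-109997486, 4725675049225)) = Rational(-562527143404, 14177025147675)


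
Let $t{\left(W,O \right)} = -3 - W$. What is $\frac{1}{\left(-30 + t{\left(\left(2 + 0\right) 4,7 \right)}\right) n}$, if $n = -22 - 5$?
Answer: $\frac{1}{1107} \approx 0.00090334$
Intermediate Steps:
$n = -27$
$\frac{1}{\left(-30 + t{\left(\left(2 + 0\right) 4,7 \right)}\right) n} = \frac{1}{\left(-30 - \left(3 + \left(2 + 0\right) 4\right)\right) \left(-27\right)} = \frac{1}{\left(-30 - \left(3 + 2 \cdot 4\right)\right) \left(-27\right)} = \frac{1}{\left(-30 - 11\right) \left(-27\right)} = \frac{1}{\left(-41\right) \left(-27\right)} = \frac{1}{1107}$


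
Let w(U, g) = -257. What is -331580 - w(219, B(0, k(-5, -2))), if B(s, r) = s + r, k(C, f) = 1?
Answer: -331323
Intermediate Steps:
B(s, r) = r + s
-331580 - w(219, B(0, k(-5, -2))) = -331580 - 1*(-257) = -331580 + 257 = -331323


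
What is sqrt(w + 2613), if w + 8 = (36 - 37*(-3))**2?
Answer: sqrt(24214) ≈ 155.61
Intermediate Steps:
w = 21601 (w = -8 + (36 - 37*(-3))**2 = -8 + (36 + 111)**2 = -8 + 147**2 = -8 + 21609 = 21601)
sqrt(w + 2613) = sqrt(21601 + 2613) = sqrt(24214)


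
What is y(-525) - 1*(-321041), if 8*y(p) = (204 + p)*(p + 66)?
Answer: 2715667/8 ≈ 3.3946e+5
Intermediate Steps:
y(p) = (66 + p)*(204 + p)/8 (y(p) = ((204 + p)*(p + 66))/8 = ((204 + p)*(66 + p))/8 = ((66 + p)*(204 + p))/8 = (66 + p)*(204 + p)/8)
y(-525) - 1*(-321041) = (1683 + (1/8)*(-525)**2 + (135/4)*(-525)) - 1*(-321041) = (1683 + (1/8)*275625 - 70875/4) + 321041 = (1683 + 275625/8 - 70875/4) + 321041 = 147339/8 + 321041 = 2715667/8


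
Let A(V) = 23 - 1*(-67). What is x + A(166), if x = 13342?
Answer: 13432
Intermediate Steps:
A(V) = 90 (A(V) = 23 + 67 = 90)
x + A(166) = 13342 + 90 = 13432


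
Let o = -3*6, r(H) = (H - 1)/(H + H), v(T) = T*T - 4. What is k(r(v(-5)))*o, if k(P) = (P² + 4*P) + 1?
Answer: -2762/49 ≈ -56.367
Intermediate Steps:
v(T) = -4 + T² (v(T) = T² - 4 = -4 + T²)
r(H) = (-1 + H)/(2*H) (r(H) = (-1 + H)/((2*H)) = (-1 + H)*(1/(2*H)) = (-1 + H)/(2*H))
k(P) = 1 + P² + 4*P
o = -18
k(r(v(-5)))*o = (1 + ((-1 + (-4 + (-5)²))/(2*(-4 + (-5)²)))² + 4*((-1 + (-4 + (-5)²))/(2*(-4 + (-5)²))))*(-18) = (1 + ((-1 + (-4 + 25))/(2*(-4 + 25)))² + 4*((-1 + (-4 + 25))/(2*(-4 + 25))))*(-18) = (1 + ((½)*(-1 + 21)/21)² + 4*((½)*(-1 + 21)/21))*(-18) = (1 + ((½)*(1/21)*20)² + 4*((½)*(1/21)*20))*(-18) = (1 + (10/21)² + 4*(10/21))*(-18) = (1 + 100/441 + 40/21)*(-18) = (1381/441)*(-18) = -2762/49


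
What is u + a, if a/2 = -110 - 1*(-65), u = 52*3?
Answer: 66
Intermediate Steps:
u = 156
a = -90 (a = 2*(-110 - 1*(-65)) = 2*(-110 + 65) = 2*(-45) = -90)
u + a = 156 - 90 = 66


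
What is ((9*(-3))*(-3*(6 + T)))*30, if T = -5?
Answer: 2430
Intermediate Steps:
((9*(-3))*(-3*(6 + T)))*30 = ((9*(-3))*(-3*(6 - 5)))*30 = -(-81)*30 = -27*(-3)*30 = 81*30 = 2430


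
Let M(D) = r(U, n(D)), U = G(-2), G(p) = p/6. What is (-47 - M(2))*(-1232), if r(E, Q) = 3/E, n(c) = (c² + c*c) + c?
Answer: 46816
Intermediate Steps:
G(p) = p/6 (G(p) = p*(⅙) = p/6)
n(c) = c + 2*c² (n(c) = (c² + c²) + c = 2*c² + c = c + 2*c²)
U = -⅓ (U = (⅙)*(-2) = -⅓ ≈ -0.33333)
M(D) = -9 (M(D) = 3/(-⅓) = 3*(-3) = -9)
(-47 - M(2))*(-1232) = (-47 - 1*(-9))*(-1232) = (-47 + 9)*(-1232) = -38*(-1232) = 46816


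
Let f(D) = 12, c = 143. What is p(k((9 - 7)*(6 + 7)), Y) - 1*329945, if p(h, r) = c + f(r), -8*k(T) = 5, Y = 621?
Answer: -329790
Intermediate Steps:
k(T) = -5/8 (k(T) = -1/8*5 = -5/8)
p(h, r) = 155 (p(h, r) = 143 + 12 = 155)
p(k((9 - 7)*(6 + 7)), Y) - 1*329945 = 155 - 1*329945 = 155 - 329945 = -329790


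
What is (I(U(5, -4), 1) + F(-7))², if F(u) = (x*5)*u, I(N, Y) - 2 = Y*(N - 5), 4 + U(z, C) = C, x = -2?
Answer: 3481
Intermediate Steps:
U(z, C) = -4 + C
I(N, Y) = 2 + Y*(-5 + N) (I(N, Y) = 2 + Y*(N - 5) = 2 + Y*(-5 + N))
F(u) = -10*u (F(u) = (-2*5)*u = -10*u)
(I(U(5, -4), 1) + F(-7))² = ((2 - 5*1 + (-4 - 4)*1) - 10*(-7))² = ((2 - 5 - 8*1) + 70)² = ((2 - 5 - 8) + 70)² = (-11 + 70)² = 59² = 3481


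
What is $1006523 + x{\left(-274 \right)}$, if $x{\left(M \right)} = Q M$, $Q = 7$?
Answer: $1004605$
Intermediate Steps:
$x{\left(M \right)} = 7 M$
$1006523 + x{\left(-274 \right)} = 1006523 + 7 \left(-274\right) = 1006523 - 1918 = 1004605$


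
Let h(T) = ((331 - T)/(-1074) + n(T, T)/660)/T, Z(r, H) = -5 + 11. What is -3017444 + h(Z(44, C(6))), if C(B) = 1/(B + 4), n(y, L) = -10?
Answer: -106944252125/35442 ≈ -3.0174e+6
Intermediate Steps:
C(B) = 1/(4 + B)
Z(r, H) = 6
h(T) = (-1910/5907 + T/1074)/T (h(T) = ((331 - T)/(-1074) - 10/660)/T = ((331 - T)*(-1/1074) - 10*1/660)/T = ((-331/1074 + T/1074) - 1/66)/T = (-1910/5907 + T/1074)/T)
-3017444 + h(Z(44, C(6))) = -3017444 + (1/11814)*(-3820 + 11*6)/6 = -3017444 + (1/11814)*(⅙)*(-3820 + 66) = -3017444 + (1/11814)*(⅙)*(-3754) = -3017444 - 1877/35442 = -106944252125/35442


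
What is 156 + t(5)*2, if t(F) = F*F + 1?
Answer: 208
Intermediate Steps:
t(F) = 1 + F² (t(F) = F² + 1 = 1 + F²)
156 + t(5)*2 = 156 + (1 + 5²)*2 = 156 + (1 + 25)*2 = 156 + 26*2 = 156 + 52 = 208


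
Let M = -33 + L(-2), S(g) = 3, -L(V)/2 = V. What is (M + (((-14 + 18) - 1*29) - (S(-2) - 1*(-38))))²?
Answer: 9025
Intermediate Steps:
L(V) = -2*V
M = -29 (M = -33 - 2*(-2) = -33 + 4 = -29)
(M + (((-14 + 18) - 1*29) - (S(-2) - 1*(-38))))² = (-29 + (((-14 + 18) - 1*29) - (3 - 1*(-38))))² = (-29 + ((4 - 29) - (3 + 38)))² = (-29 + (-25 - 1*41))² = (-29 + (-25 - 41))² = (-29 - 66)² = (-95)² = 9025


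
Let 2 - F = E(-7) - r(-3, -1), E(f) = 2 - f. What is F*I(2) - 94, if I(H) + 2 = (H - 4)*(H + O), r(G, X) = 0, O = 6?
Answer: 32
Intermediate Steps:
I(H) = -2 + (-4 + H)*(6 + H) (I(H) = -2 + (H - 4)*(H + 6) = -2 + (-4 + H)*(6 + H))
F = -7 (F = 2 - ((2 - 1*(-7)) - 1*0) = 2 - ((2 + 7) + 0) = 2 - (9 + 0) = 2 - 1*9 = 2 - 9 = -7)
F*I(2) - 94 = -7*(-26 + 2**2 + 2*2) - 94 = -7*(-26 + 4 + 4) - 94 = -7*(-18) - 94 = 126 - 94 = 32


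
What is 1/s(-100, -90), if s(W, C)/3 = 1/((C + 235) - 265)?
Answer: -40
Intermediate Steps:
s(W, C) = 3/(-30 + C) (s(W, C) = 3/((C + 235) - 265) = 3/((235 + C) - 265) = 3/(-30 + C))
1/s(-100, -90) = 1/(3/(-30 - 90)) = 1/(3/(-120)) = 1/(3*(-1/120)) = 1/(-1/40) = -40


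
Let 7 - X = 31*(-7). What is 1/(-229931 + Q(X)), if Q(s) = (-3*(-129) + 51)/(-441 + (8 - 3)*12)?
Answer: -127/29201383 ≈ -4.3491e-6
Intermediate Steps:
X = 224 (X = 7 - 31*(-7) = 7 - 1*(-217) = 7 + 217 = 224)
Q(s) = -146/127 (Q(s) = (387 + 51)/(-441 + 5*12) = 438/(-441 + 60) = 438/(-381) = 438*(-1/381) = -146/127)
1/(-229931 + Q(X)) = 1/(-229931 - 146/127) = 1/(-29201383/127) = -127/29201383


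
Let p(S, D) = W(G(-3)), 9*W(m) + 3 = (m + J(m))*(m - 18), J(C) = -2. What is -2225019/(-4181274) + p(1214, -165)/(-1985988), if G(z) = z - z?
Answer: 81830475971/153777036828 ≈ 0.53214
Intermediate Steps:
G(z) = 0
W(m) = -⅓ + (-18 + m)*(-2 + m)/9 (W(m) = -⅓ + ((m - 2)*(m - 18))/9 = -⅓ + ((-2 + m)*(-18 + m))/9 = -⅓ + ((-18 + m)*(-2 + m))/9 = -⅓ + (-18 + m)*(-2 + m)/9)
p(S, D) = 11/3 (p(S, D) = 11/3 - 20/9*0 + (⅑)*0² = 11/3 + 0 + (⅑)*0 = 11/3 + 0 + 0 = 11/3)
-2225019/(-4181274) + p(1214, -165)/(-1985988) = -2225019/(-4181274) + (11/3)/(-1985988) = -2225019*(-1/4181274) + (11/3)*(-1/1985988) = 741673/1393758 - 11/5957964 = 81830475971/153777036828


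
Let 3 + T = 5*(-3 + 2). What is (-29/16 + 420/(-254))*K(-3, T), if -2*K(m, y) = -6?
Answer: -21129/2032 ≈ -10.398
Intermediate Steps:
T = -8 (T = -3 + 5*(-3 + 2) = -3 + 5*(-1) = -3 - 5 = -8)
K(m, y) = 3 (K(m, y) = -½*(-6) = 3)
(-29/16 + 420/(-254))*K(-3, T) = (-29/16 + 420/(-254))*3 = (-29*1/16 + 420*(-1/254))*3 = (-29/16 - 210/127)*3 = -7043/2032*3 = -21129/2032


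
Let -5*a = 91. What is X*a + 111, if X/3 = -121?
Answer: 33588/5 ≈ 6717.6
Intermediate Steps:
X = -363 (X = 3*(-121) = -363)
a = -91/5 (a = -1/5*91 = -91/5 ≈ -18.200)
X*a + 111 = -363*(-91/5) + 111 = 33033/5 + 111 = 33588/5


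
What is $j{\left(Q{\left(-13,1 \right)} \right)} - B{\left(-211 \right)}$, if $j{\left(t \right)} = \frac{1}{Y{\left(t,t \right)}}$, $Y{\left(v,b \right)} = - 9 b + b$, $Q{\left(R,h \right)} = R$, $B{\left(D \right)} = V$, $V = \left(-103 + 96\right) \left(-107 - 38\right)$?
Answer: $- \frac{105559}{104} \approx -1015.0$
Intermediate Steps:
$V = 1015$ ($V = \left(-7\right) \left(-145\right) = 1015$)
$B{\left(D \right)} = 1015$
$Y{\left(v,b \right)} = - 8 b$
$j{\left(t \right)} = - \frac{1}{8 t}$ ($j{\left(t \right)} = \frac{1}{\left(-8\right) t} = - \frac{1}{8 t}$)
$j{\left(Q{\left(-13,1 \right)} \right)} - B{\left(-211 \right)} = - \frac{1}{8 \left(-13\right)} - 1015 = \left(- \frac{1}{8}\right) \left(- \frac{1}{13}\right) - 1015 = \frac{1}{104} - 1015 = - \frac{105559}{104}$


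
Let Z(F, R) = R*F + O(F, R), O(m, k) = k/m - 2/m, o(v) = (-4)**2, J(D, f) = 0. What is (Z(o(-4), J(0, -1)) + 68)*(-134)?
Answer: -36381/4 ≈ -9095.3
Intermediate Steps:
o(v) = 16
O(m, k) = -2/m + k/m
Z(F, R) = F*R + (-2 + R)/F (Z(F, R) = R*F + (-2 + R)/F = F*R + (-2 + R)/F)
(Z(o(-4), J(0, -1)) + 68)*(-134) = ((-2 + 0 + 0*16**2)/16 + 68)*(-134) = ((-2 + 0 + 0*256)/16 + 68)*(-134) = ((-2 + 0 + 0)/16 + 68)*(-134) = ((1/16)*(-2) + 68)*(-134) = (-1/8 + 68)*(-134) = (543/8)*(-134) = -36381/4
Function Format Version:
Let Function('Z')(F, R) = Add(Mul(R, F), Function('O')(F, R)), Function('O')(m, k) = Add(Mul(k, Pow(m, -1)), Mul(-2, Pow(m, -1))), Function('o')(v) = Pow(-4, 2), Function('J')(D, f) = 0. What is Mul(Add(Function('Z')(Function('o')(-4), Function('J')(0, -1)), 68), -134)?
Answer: Rational(-36381, 4) ≈ -9095.3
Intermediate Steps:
Function('o')(v) = 16
Function('O')(m, k) = Add(Mul(-2, Pow(m, -1)), Mul(k, Pow(m, -1)))
Function('Z')(F, R) = Add(Mul(F, R), Mul(Pow(F, -1), Add(-2, R))) (Function('Z')(F, R) = Add(Mul(R, F), Mul(Pow(F, -1), Add(-2, R))) = Add(Mul(F, R), Mul(Pow(F, -1), Add(-2, R))))
Mul(Add(Function('Z')(Function('o')(-4), Function('J')(0, -1)), 68), -134) = Mul(Add(Mul(Pow(16, -1), Add(-2, 0, Mul(0, Pow(16, 2)))), 68), -134) = Mul(Add(Mul(Rational(1, 16), Add(-2, 0, Mul(0, 256))), 68), -134) = Mul(Add(Mul(Rational(1, 16), Add(-2, 0, 0)), 68), -134) = Mul(Add(Mul(Rational(1, 16), -2), 68), -134) = Mul(Add(Rational(-1, 8), 68), -134) = Mul(Rational(543, 8), -134) = Rational(-36381, 4)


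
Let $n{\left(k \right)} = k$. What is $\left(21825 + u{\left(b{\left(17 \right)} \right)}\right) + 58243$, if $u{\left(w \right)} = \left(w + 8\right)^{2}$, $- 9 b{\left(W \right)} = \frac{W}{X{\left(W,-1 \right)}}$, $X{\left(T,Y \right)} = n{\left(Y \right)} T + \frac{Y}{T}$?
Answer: $\frac{545879349361}{6812100} \approx 80134.0$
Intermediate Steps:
$X{\left(T,Y \right)} = T Y + \frac{Y}{T}$ ($X{\left(T,Y \right)} = Y T + \frac{Y}{T} = T Y + \frac{Y}{T}$)
$b{\left(W \right)} = - \frac{W}{9 \left(- W - \frac{1}{W}\right)}$ ($b{\left(W \right)} = - \frac{W \frac{1}{W \left(-1\right) - \frac{1}{W}}}{9} = - \frac{W \frac{1}{- W - \frac{1}{W}}}{9} = - \frac{W}{9 \left(- W - \frac{1}{W}\right)}$)
$u{\left(w \right)} = \left(8 + w\right)^{2}$
$\left(21825 + u{\left(b{\left(17 \right)} \right)}\right) + 58243 = \left(21825 + \left(8 + \frac{17^{2}}{9 \left(1 + 17^{2}\right)}\right)^{2}\right) + 58243 = \left(21825 + \left(8 + \frac{1}{9} \cdot 289 \frac{1}{1 + 289}\right)^{2}\right) + 58243 = \left(21825 + \left(8 + \frac{1}{9} \cdot 289 \cdot \frac{1}{290}\right)^{2}\right) + 58243 = \left(21825 + \left(8 + \frac{289}{2610}\right)^{2}\right) + 58243 = \left(21825 + \left(\frac{21169}{2610}\right)^{2}\right) + 58243 = \left(21825 + \frac{448126561}{6812100}\right) + 58243 = \frac{149122209061}{6812100} + 58243 = \frac{545879349361}{6812100}$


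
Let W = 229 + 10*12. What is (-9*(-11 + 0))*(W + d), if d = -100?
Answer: 24651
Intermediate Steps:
W = 349 (W = 229 + 120 = 349)
(-9*(-11 + 0))*(W + d) = (-9*(-11 + 0))*(349 - 100) = -9*(-11)*249 = 99*249 = 24651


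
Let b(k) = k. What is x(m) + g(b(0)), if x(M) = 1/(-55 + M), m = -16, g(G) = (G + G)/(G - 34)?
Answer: -1/71 ≈ -0.014085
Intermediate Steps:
g(G) = 2*G/(-34 + G) (g(G) = (2*G)/(-34 + G) = 2*G/(-34 + G))
x(m) + g(b(0)) = 1/(-55 - 16) + 2*0/(-34 + 0) = 1/(-71) + 2*0/(-34) = -1/71 + 2*0*(-1/34) = -1/71 + 0 = -1/71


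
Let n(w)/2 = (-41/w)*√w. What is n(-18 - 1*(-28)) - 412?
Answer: -412 - 41*√10/5 ≈ -437.93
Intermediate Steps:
n(w) = -82/√w (n(w) = 2*((-41/w)*√w) = 2*(-41/√w) = -82/√w)
n(-18 - 1*(-28)) - 412 = -82/√(-18 - 1*(-28)) - 412 = -82/√(-18 + 28) - 412 = -41*√10/5 - 412 = -412 - 41*√10/5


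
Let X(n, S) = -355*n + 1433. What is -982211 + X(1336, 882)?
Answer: -1455058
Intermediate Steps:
X(n, S) = 1433 - 355*n
-982211 + X(1336, 882) = -982211 + (1433 - 355*1336) = -982211 + (1433 - 474280) = -982211 - 472847 = -1455058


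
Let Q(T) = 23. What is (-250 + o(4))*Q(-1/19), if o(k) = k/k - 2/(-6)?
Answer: -17158/3 ≈ -5719.3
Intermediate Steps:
o(k) = 4/3 (o(k) = 1 - 2*(-⅙) = 1 + ⅓ = 4/3)
(-250 + o(4))*Q(-1/19) = (-250 + 4/3)*23 = -746/3*23 = -17158/3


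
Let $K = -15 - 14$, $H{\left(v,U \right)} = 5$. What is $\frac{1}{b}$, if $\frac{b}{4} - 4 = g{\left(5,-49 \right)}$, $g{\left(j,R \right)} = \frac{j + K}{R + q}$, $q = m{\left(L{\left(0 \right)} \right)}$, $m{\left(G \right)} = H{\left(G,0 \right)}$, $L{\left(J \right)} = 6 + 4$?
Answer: $\frac{11}{200} \approx 0.055$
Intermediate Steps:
$L{\left(J \right)} = 10$
$m{\left(G \right)} = 5$
$K = -29$
$q = 5$
$g{\left(j,R \right)} = \frac{-29 + j}{5 + R}$ ($g{\left(j,R \right)} = \frac{j - 29}{R + 5} = \frac{-29 + j}{5 + R}$)
$b = \frac{200}{11}$ ($b = 16 + 4 \frac{-29 + 5}{5 - 49} = 16 + 4 \frac{1}{-44} \left(-24\right) = 16 + 4 \left(\left(- \frac{1}{44}\right) \left(-24\right)\right) = 16 + 4 \cdot \frac{6}{11} = 16 + \frac{24}{11} = \frac{200}{11} \approx 18.182$)
$\frac{1}{b} = \frac{1}{\frac{200}{11}} = \frac{11}{200}$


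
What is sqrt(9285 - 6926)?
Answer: sqrt(2359) ≈ 48.570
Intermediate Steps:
sqrt(9285 - 6926) = sqrt(2359)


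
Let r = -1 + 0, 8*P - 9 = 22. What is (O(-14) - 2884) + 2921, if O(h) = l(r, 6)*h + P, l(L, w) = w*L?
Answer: 999/8 ≈ 124.88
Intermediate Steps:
P = 31/8 (P = 9/8 + (1/8)*22 = 9/8 + 11/4 = 31/8 ≈ 3.8750)
r = -1
l(L, w) = L*w
O(h) = 31/8 - 6*h (O(h) = (-1*6)*h + 31/8 = -6*h + 31/8 = 31/8 - 6*h)
(O(-14) - 2884) + 2921 = ((31/8 - 6*(-14)) - 2884) + 2921 = ((31/8 + 84) - 2884) + 2921 = (703/8 - 2884) + 2921 = -22369/8 + 2921 = 999/8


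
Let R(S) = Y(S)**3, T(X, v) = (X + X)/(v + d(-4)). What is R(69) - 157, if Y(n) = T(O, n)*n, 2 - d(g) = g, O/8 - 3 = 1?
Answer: 3187052923/15625 ≈ 2.0397e+5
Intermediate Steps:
O = 32 (O = 24 + 8*1 = 24 + 8 = 32)
d(g) = 2 - g
T(X, v) = 2*X/(6 + v) (T(X, v) = (X + X)/(v + (2 - 1*(-4))) = (2*X)/(v + (2 + 4)) = (2*X)/(v + 6) = (2*X)/(6 + v) = 2*X/(6 + v))
Y(n) = 64*n/(6 + n) (Y(n) = (2*32/(6 + n))*n = (64/(6 + n))*n = 64*n/(6 + n))
R(S) = 262144*S**3/(6 + S)**3 (R(S) = (64*S/(6 + S))**3 = 262144*S**3/(6 + S)**3)
R(69) - 157 = 262144*69**3/(6 + 69)**3 - 157 = 262144*328509/75**3 - 157 = 262144*328509*(1/421875) - 157 = 3189506048/15625 - 157 = 3187052923/15625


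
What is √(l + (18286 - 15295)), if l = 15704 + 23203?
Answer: √41898 ≈ 204.69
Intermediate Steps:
l = 38907
√(l + (18286 - 15295)) = √(38907 + (18286 - 15295)) = √(38907 + 2991) = √41898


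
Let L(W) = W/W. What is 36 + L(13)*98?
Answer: 134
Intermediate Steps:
L(W) = 1
36 + L(13)*98 = 36 + 1*98 = 36 + 98 = 134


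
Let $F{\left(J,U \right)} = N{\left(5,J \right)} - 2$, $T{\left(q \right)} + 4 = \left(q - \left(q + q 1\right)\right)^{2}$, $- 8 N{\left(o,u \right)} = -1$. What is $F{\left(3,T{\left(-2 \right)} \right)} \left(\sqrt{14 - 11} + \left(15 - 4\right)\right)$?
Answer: $- \frac{165}{8} - \frac{15 \sqrt{3}}{8} \approx -23.873$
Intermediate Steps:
$N{\left(o,u \right)} = \frac{1}{8}$ ($N{\left(o,u \right)} = \left(- \frac{1}{8}\right) \left(-1\right) = \frac{1}{8}$)
$T{\left(q \right)} = -4 + q^{2}$ ($T{\left(q \right)} = -4 + \left(q - \left(q + q 1\right)\right)^{2} = -4 + \left(q - \left(q + q\right)\right)^{2} = -4 + \left(q - 2 q\right)^{2} = -4 + \left(- q\right)^{2} = -4 + q^{2}$)
$F{\left(J,U \right)} = - \frac{15}{8}$ ($F{\left(J,U \right)} = \frac{1}{8} - 2 = - \frac{15}{8}$)
$F{\left(3,T{\left(-2 \right)} \right)} \left(\sqrt{14 - 11} + \left(15 - 4\right)\right) = - \frac{15 \left(\sqrt{14 - 11} + \left(15 - 4\right)\right)}{8} = - \frac{15 \left(\sqrt{3} + 11\right)}{8} = - \frac{15 \left(11 + \sqrt{3}\right)}{8} = - \frac{165}{8} - \frac{15 \sqrt{3}}{8}$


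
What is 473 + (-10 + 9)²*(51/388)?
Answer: 183575/388 ≈ 473.13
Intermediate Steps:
473 + (-10 + 9)²*(51/388) = 473 + (-1)²*(51*(1/388)) = 473 + 1*(51/388) = 473 + 51/388 = 183575/388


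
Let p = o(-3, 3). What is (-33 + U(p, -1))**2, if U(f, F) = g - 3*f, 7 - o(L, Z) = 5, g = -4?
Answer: 1849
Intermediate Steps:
o(L, Z) = 2 (o(L, Z) = 7 - 1*5 = 7 - 5 = 2)
p = 2
U(f, F) = -4 - 3*f
(-33 + U(p, -1))**2 = (-33 + (-4 - 3*2))**2 = (-33 + (-4 - 6))**2 = (-33 - 10)**2 = (-43)**2 = 1849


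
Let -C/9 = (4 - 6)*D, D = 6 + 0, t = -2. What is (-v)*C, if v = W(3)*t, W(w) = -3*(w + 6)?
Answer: -5832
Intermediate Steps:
W(w) = -18 - 3*w (W(w) = -3*(6 + w) = -18 - 3*w)
v = 54 (v = (-18 - 3*3)*(-2) = (-18 - 9)*(-2) = -27*(-2) = 54)
D = 6
C = 108 (C = -9*(4 - 6)*6 = -(-18)*6 = -9*(-12) = 108)
(-v)*C = -1*54*108 = -54*108 = -5832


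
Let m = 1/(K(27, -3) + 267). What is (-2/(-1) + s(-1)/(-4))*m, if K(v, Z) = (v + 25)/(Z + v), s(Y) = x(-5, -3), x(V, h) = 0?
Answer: 12/1615 ≈ 0.0074303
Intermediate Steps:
s(Y) = 0
K(v, Z) = (25 + v)/(Z + v)
m = 6/1615 (m = 1/((25 + 27)/(-3 + 27) + 267) = 1/(52/24 + 267) = 1/((1/24)*52 + 267) = 1/(13/6 + 267) = 1/(1615/6) = 6/1615 ≈ 0.0037152)
(-2/(-1) + s(-1)/(-4))*m = (-2/(-1) + 0/(-4))*(6/1615) = (-2*(-1) + 0*(-¼))*(6/1615) = (2 + 0)*(6/1615) = 2*(6/1615) = 12/1615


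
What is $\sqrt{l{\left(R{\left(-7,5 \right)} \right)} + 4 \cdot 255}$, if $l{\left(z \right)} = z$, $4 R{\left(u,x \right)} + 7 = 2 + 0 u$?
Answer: $\frac{5 \sqrt{163}}{2} \approx 31.918$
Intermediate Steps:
$R{\left(u,x \right)} = - \frac{5}{4}$ ($R{\left(u,x \right)} = - \frac{7}{4} + \frac{2 + 0 u}{4} = - \frac{7}{4} + \frac{2 + 0}{4} = - \frac{7}{4} + \frac{1}{4} \cdot 2 = - \frac{7}{4} + \frac{1}{2} = - \frac{5}{4}$)
$\sqrt{l{\left(R{\left(-7,5 \right)} \right)} + 4 \cdot 255} = \sqrt{- \frac{5}{4} + 4 \cdot 255} = \sqrt{- \frac{5}{4} + 1020} = \sqrt{\frac{4075}{4}} = \frac{5 \sqrt{163}}{2}$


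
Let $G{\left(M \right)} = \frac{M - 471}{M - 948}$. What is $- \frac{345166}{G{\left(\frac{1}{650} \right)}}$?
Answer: $- \frac{212690944034}{306149} \approx -6.9473 \cdot 10^{5}$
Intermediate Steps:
$G{\left(M \right)} = \frac{-471 + M}{-948 + M}$
$- \frac{345166}{G{\left(\frac{1}{650} \right)}} = - \frac{345166}{\frac{1}{-948 + \frac{1}{650}} \left(-471 + \frac{1}{650}\right)} = - \frac{345166}{\frac{1}{- \frac{616199}{650}} \left(- \frac{306149}{650}\right)} = - \frac{345166}{\left(- \frac{650}{616199}\right) \left(- \frac{306149}{650}\right)} = - \frac{345166}{\frac{306149}{616199}} = \left(-345166\right) \frac{616199}{306149} = - \frac{212690944034}{306149}$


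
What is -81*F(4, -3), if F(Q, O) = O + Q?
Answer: -81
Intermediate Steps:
-81*F(4, -3) = -81*(-3 + 4) = -81*1 = -81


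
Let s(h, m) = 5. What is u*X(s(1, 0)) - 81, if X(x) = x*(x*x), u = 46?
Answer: 5669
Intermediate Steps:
X(x) = x³ (X(x) = x*x² = x³)
u*X(s(1, 0)) - 81 = 46*5³ - 81 = 46*125 - 81 = 5750 - 81 = 5669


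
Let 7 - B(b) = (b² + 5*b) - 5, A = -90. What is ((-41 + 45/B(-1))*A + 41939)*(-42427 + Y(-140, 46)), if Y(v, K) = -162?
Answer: -15460105123/8 ≈ -1.9325e+9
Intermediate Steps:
B(b) = 12 - b² - 5*b (B(b) = 7 - ((b² + 5*b) - 5) = 7 - (-5 + b² + 5*b) = 7 + (5 - b² - 5*b) = 12 - b² - 5*b)
((-41 + 45/B(-1))*A + 41939)*(-42427 + Y(-140, 46)) = ((-41 + 45/(12 - 1*(-1)² - 5*(-1)))*(-90) + 41939)*(-42427 - 162) = ((-41 + 45/(12 - 1*1 + 5))*(-90) + 41939)*(-42589) = ((-41 + 45/(12 - 1 + 5))*(-90) + 41939)*(-42589) = ((-41 + 45/16)*(-90) + 41939)*(-42589) = (-611/16*(-90) + 41939)*(-42589) = (27495/8 + 41939)*(-42589) = (363007/8)*(-42589) = -15460105123/8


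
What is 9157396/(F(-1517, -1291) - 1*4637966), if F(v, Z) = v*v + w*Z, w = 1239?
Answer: -4578698/1968113 ≈ -2.3264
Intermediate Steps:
F(v, Z) = v² + 1239*Z (F(v, Z) = v*v + 1239*Z = v² + 1239*Z)
9157396/(F(-1517, -1291) - 1*4637966) = 9157396/(((-1517)² + 1239*(-1291)) - 1*4637966) = 9157396/((2301289 - 1599549) - 4637966) = 9157396/(701740 - 4637966) = 9157396/(-3936226) = 9157396*(-1/3936226) = -4578698/1968113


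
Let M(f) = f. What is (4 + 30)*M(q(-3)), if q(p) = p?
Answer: -102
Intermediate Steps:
(4 + 30)*M(q(-3)) = (4 + 30)*(-3) = 34*(-3) = -102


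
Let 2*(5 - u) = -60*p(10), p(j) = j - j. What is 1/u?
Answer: 1/5 ≈ 0.20000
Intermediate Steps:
p(j) = 0
u = 5 (u = 5 - (-30)*0 = 5 - 1/2*0 = 5 + 0 = 5)
1/u = 1/5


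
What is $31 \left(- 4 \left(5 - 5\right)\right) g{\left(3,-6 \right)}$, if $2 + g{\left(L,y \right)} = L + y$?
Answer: $0$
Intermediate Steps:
$g{\left(L,y \right)} = -2 + L + y$ ($g{\left(L,y \right)} = -2 + \left(L + y\right) = -2 + L + y$)
$31 \left(- 4 \left(5 - 5\right)\right) g{\left(3,-6 \right)} = 31 \left(- 4 \left(5 - 5\right)\right) \left(-2 + 3 - 6\right) = 31 \left(\left(-4\right) 0\right) \left(-5\right) = 31 \cdot 0 \left(-5\right) = 0 \left(-5\right) = 0$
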